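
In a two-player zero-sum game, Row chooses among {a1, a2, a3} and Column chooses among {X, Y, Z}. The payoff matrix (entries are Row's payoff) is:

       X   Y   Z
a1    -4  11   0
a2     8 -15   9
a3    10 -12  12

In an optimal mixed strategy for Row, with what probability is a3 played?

Row minima: a1 → -4, a2 → -15, a3 → -12; maximin = -4.
Column maxima: X → 10, Y → 11, Z → 12; minimax = 10.
-4 ≠ 10, so there is no saddle point; optimal play is mixed.
a2 is strictly dominated by a3, so Row never plays it.
Z is strictly dominated by X (it gives Row strictly more in every row), so Column never plays it.
On the remaining 2×2 (a1, a3 vs X, Y):
Let Row play a1 with probability p. Expected payoff against X: (-4)p + 10(1−p) = −14p + 10; against Y: 11p + (-12)(1−p) = 23p − 12.
Setting these equal: −14p + 10 = 23p − 12 ⇒ −37p = -22 ⇒ p = 22/37, and the value is (-14)·(22/37) + 10 = 62/37.
For Column: with q = P(X), equating a1's and a3's payoffs gives −15q + 11 = 22q − 12 ⇒ q = 23/37.

15/37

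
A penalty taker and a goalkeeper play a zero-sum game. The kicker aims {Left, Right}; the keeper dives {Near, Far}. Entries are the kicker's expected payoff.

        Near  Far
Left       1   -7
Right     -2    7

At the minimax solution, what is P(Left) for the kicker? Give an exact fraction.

9/17

Row minima: Left → -7, Right → -2; maximin = -2.
Column maxima: Near → 1, Far → 7; minimax = 1.
-2 ≠ 1, so there is no saddle point; optimal play is mixed.
Let the kicker play Left with probability p. Expected payoff against Near: 1p + (-2)(1−p) = 3p − 2; against Far: (-7)p + 7(1−p) = −14p + 7.
Setting these equal: 3p − 2 = −14p + 7 ⇒ 17p = 9 ⇒ p = 9/17, and the value is (3)·(9/17) − 2 = -7/17.
For the keeper: with q = P(Near), equating Left's and Right's payoffs gives 8q − 7 = −9q + 7 ⇒ q = 14/17.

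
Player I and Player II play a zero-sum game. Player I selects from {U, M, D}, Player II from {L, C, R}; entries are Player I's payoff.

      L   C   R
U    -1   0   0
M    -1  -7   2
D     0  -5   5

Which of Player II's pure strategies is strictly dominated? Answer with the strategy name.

L holds Player I's payoff strictly below R in every row: -1 < 0, -1 < 2, 0 < 5.
So R is strictly dominated for Player II.

R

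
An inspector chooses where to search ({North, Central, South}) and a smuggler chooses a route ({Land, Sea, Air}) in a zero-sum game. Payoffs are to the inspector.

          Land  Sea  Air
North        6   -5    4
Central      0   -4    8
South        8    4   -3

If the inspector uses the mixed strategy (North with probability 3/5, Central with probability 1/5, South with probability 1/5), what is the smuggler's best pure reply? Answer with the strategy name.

If the smuggler plays Land, the inspector's expected payoff is (3/5)·6 + (1/5)·0 + (1/5)·8 = 26/5.
If the smuggler plays Sea, the inspector's expected payoff is (3/5)·(-5) + (1/5)·(-4) + (1/5)·4 = -3.
If the smuggler plays Air, the inspector's expected payoff is (3/5)·4 + (1/5)·8 + (1/5)·(-3) = 17/5.
The smuggler minimizes the inspector's payoff; the smallest is -3, so the best response is Sea.

Sea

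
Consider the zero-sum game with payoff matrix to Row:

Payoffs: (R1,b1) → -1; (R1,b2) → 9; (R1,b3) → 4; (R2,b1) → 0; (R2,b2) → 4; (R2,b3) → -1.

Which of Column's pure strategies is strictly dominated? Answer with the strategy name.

b1 holds Row's payoff strictly below b2 in every row: -1 < 9, 0 < 4.
So b2 is strictly dominated for Column.

b2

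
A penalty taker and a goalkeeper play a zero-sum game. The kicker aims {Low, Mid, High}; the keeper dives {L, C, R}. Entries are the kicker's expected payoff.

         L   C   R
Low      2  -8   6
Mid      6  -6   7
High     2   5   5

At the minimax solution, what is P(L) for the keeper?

11/15

Row minima: Low → -8, Mid → -6, High → 2; maximin = 2.
Column maxima: L → 6, C → 5, R → 7; minimax = 5.
2 ≠ 5, so there is no saddle point; optimal play is mixed.
Low is strictly dominated by Mid, so the kicker never plays it.
R is strictly dominated by L (it gives the kicker strictly more in every row), so the keeper never plays it.
On the remaining 2×2 (Mid, High vs L, C):
Let the kicker play Mid with probability p. Expected payoff against L: 6p + 2(1−p) = 4p + 2; against C: (-6)p + 5(1−p) = −11p + 5.
Setting these equal: 4p + 2 = −11p + 5 ⇒ 15p = 3 ⇒ p = 1/5, and the value is (4)·(1/5) + 2 = 14/5.
For the keeper: with q = P(L), equating Mid's and High's payoffs gives 12q − 6 = −3q + 5 ⇒ q = 11/15.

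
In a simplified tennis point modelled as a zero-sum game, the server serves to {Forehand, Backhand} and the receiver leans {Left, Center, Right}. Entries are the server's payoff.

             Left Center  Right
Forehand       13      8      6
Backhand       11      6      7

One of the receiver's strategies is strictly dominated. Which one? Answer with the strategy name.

Left

Center holds the server's payoff strictly below Left in every row: 8 < 13, 6 < 11.
So Left is strictly dominated for the receiver.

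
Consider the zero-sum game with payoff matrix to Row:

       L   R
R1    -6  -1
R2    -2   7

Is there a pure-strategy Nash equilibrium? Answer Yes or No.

Yes

Row minima: R1 → -6, R2 → -2; maximin = -2.
Column maxima: L → -2, R → 7; minimax = -2.
maximin = minimax = -2, so a saddle point exists.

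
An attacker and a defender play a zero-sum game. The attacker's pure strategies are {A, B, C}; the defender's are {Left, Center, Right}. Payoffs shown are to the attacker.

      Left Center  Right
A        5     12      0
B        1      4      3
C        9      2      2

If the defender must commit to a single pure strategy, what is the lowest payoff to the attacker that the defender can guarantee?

3

Column maxima: Left → 9, Center → 12, Right → 3.
The smallest of these is 3.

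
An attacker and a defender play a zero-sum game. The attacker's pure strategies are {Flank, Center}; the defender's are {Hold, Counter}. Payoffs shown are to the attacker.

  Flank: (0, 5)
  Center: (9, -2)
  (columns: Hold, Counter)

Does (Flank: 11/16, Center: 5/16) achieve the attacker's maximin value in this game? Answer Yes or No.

Against Hold this mix gives (11/16)·0 + (5/16)·9 = 45/16.
Against Counter this mix gives (11/16)·5 + (5/16)·(-2) = 45/16.
All of the defender's active replies (Hold, Counter) yield 45/16, and no column does worse for the attacker. The mix makes the defender indifferent and guarantees 45/16, so it is optimal.

Yes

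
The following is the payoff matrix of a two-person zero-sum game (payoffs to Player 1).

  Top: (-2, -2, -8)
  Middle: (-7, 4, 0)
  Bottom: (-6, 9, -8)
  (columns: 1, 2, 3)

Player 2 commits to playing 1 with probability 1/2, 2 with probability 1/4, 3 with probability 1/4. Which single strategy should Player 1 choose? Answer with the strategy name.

Expected payoff of Top: (1/2)·(-2) + (1/4)·(-2) + (1/4)·(-8) = -7/2.
Expected payoff of Middle: (1/2)·(-7) + (1/4)·4 + (1/4)·0 = -5/2.
Expected payoff of Bottom: (1/2)·(-6) + (1/4)·9 + (1/4)·(-8) = -11/4.
The largest is -5/2, so Player 1's best response is Middle.

Middle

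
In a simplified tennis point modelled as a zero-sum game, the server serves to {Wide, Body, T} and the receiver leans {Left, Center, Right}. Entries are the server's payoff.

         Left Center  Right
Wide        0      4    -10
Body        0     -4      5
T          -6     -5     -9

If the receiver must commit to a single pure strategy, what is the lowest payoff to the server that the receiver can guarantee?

0

Column maxima: Left → 0, Center → 4, Right → 5.
The smallest of these is 0.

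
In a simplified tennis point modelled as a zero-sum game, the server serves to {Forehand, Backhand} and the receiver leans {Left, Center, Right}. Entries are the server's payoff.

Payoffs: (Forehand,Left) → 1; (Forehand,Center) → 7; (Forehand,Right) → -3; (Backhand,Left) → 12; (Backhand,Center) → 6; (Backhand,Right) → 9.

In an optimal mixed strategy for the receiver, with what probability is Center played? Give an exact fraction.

12/13

Row minima: Forehand → -3, Backhand → 6; maximin = 6.
Column maxima: Left → 12, Center → 7, Right → 9; minimax = 7.
6 ≠ 7, so there is no saddle point; optimal play is mixed.
Left is strictly dominated by Right (it gives the server strictly more in every row), so the receiver never plays it.
On the remaining 2×2 (Forehand, Backhand vs Center, Right):
Let the server play Forehand with probability p. Expected payoff against Center: 7p + 6(1−p) = p + 6; against Right: (-3)p + 9(1−p) = −12p + 9.
Setting these equal: p + 6 = −12p + 9 ⇒ 13p = 3 ⇒ p = 3/13, and the value is (1)·(3/13) + 6 = 81/13.
For the receiver: with q = P(Center), equating Forehand's and Backhand's payoffs gives 10q − 3 = −3q + 9 ⇒ q = 12/13.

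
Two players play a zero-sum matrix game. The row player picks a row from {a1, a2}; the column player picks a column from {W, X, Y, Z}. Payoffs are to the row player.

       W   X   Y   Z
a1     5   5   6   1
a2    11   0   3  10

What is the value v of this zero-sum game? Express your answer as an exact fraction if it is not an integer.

25/7

Row minima: a1 → 1, a2 → 0; maximin = 1.
Column maxima: W → 11, X → 5, Y → 6, Z → 10; minimax = 5.
1 ≠ 5, so there is no saddle point; optimal play is mixed.
W is strictly dominated by Z (it gives the row player strictly more in every row), so the column player never plays it.
Y is strictly dominated by X (it gives the row player strictly more in every row), so the column player never plays it.
On the remaining 2×2 (a1, a2 vs X, Z):
Let the row player play a1 with probability p. Expected payoff against X: 5p + 0(1−p) = 5p; against Z: 1p + 10(1−p) = −9p + 10.
Setting these equal: 5p = −9p + 10 ⇒ 14p = 10 ⇒ p = 5/7, and the value is (5)·(5/7) = 25/7.
For the column player: with q = P(X), equating a1's and a2's payoffs gives 4q + 1 = −10q + 10 ⇒ q = 9/14.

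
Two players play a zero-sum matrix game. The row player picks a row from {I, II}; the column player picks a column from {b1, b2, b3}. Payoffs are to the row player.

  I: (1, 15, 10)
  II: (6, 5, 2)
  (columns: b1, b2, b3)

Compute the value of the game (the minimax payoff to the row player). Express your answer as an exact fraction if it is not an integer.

Row minima: I → 1, II → 2; maximin = 2.
Column maxima: b1 → 6, b2 → 15, b3 → 10; minimax = 6.
2 ≠ 6, so there is no saddle point; optimal play is mixed.
b2 is strictly dominated by b3 (it gives the row player strictly more in every row), so the column player never plays it.
On the remaining 2×2 (I, II vs b1, b3):
Let the row player play I with probability p. Expected payoff against b1: 1p + 6(1−p) = −5p + 6; against b3: 10p + 2(1−p) = 8p + 2.
Setting these equal: −5p + 6 = 8p + 2 ⇒ −13p = -4 ⇒ p = 4/13, and the value is (-5)·(4/13) + 6 = 58/13.
For the column player: with q = P(b1), equating I's and II's payoffs gives −9q + 10 = 4q + 2 ⇒ q = 8/13.

58/13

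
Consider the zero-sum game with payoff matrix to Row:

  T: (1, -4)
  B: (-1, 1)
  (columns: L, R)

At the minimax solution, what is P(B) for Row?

Row minima: T → -4, B → -1; maximin = -1.
Column maxima: L → 1, R → 1; minimax = 1.
-1 ≠ 1, so there is no saddle point; optimal play is mixed.
Let Row play T with probability p. Expected payoff against L: 1p + (-1)(1−p) = 2p − 1; against R: (-4)p + 1(1−p) = −5p + 1.
Setting these equal: 2p − 1 = −5p + 1 ⇒ 7p = 2 ⇒ p = 2/7, and the value is (2)·(2/7) − 1 = -3/7.
For Column: with q = P(L), equating T's and B's payoffs gives 5q − 4 = −2q + 1 ⇒ q = 5/7.

5/7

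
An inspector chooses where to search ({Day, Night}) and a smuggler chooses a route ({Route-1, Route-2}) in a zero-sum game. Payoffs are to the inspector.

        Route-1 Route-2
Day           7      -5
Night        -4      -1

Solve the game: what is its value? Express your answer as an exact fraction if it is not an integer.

Row minima: Day → -5, Night → -4; maximin = -4.
Column maxima: Route-1 → 7, Route-2 → -1; minimax = -1.
-4 ≠ -1, so there is no saddle point; optimal play is mixed.
Let the inspector play Day with probability p. Expected payoff against Route-1: 7p + (-4)(1−p) = 11p − 4; against Route-2: (-5)p + (-1)(1−p) = −4p − 1.
Setting these equal: 11p − 4 = −4p − 1 ⇒ 15p = 3 ⇒ p = 1/5, and the value is (11)·(1/5) − 4 = -9/5.
For the smuggler: with q = P(Route-1), equating Day's and Night's payoffs gives 12q − 5 = −3q − 1 ⇒ q = 4/15.

-9/5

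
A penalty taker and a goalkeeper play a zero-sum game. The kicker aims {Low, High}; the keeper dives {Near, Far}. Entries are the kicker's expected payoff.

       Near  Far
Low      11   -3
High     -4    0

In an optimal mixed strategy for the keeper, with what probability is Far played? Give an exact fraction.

Row minima: Low → -3, High → -4; maximin = -3.
Column maxima: Near → 11, Far → 0; minimax = 0.
-3 ≠ 0, so there is no saddle point; optimal play is mixed.
Let the kicker play Low with probability p. Expected payoff against Near: 11p + (-4)(1−p) = 15p − 4; against Far: (-3)p + 0(1−p) = −3p.
Setting these equal: 15p − 4 = −3p ⇒ 18p = 4 ⇒ p = 2/9, and the value is (15)·(2/9) − 4 = -2/3.
For the keeper: with q = P(Near), equating Low's and High's payoffs gives 14q − 3 = −4q ⇒ q = 1/6.

5/6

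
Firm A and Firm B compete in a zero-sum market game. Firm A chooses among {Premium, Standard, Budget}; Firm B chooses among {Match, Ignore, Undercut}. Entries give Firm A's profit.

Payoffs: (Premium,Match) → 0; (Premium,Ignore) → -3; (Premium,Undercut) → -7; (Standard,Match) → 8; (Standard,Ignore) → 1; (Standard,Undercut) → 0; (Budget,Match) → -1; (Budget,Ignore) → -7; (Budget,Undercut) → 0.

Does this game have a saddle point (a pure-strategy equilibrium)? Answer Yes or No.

Row minima: Premium → -7, Standard → 0, Budget → -7; maximin = 0.
Column maxima: Match → 8, Ignore → 1, Undercut → 0; minimax = 0.
maximin = minimax = 0, so a saddle point exists.

Yes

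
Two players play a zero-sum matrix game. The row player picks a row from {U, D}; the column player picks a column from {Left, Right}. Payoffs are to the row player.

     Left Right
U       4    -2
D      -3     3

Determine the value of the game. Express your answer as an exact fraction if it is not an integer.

1/2

Row minima: U → -2, D → -3; maximin = -2.
Column maxima: Left → 4, Right → 3; minimax = 3.
-2 ≠ 3, so there is no saddle point; optimal play is mixed.
Let the row player play U with probability p. Expected payoff against Left: 4p + (-3)(1−p) = 7p − 3; against Right: (-2)p + 3(1−p) = −5p + 3.
Setting these equal: 7p − 3 = −5p + 3 ⇒ 12p = 6 ⇒ p = 1/2, and the value is (7)·(1/2) − 3 = 1/2.
For the column player: with q = P(Left), equating U's and D's payoffs gives 6q − 2 = −6q + 3 ⇒ q = 5/12.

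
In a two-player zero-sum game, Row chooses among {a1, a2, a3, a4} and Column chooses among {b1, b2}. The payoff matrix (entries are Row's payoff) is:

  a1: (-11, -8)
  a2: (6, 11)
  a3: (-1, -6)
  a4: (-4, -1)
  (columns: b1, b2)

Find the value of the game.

6

Row minima: a1 → -11, a2 → 6, a3 → -6, a4 → -4; maximin = 6.
Column maxima: b1 → 6, b2 → 11; minimax = 6.
Since maximin = minimax = 6, there is a saddle point and the value is 6.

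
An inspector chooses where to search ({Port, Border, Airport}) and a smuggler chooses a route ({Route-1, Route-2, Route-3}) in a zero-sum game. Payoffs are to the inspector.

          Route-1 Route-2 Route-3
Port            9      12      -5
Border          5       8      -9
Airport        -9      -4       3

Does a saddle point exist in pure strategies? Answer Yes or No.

No

Row minima: Port → -5, Border → -9, Airport → -9; maximin = -5.
Column maxima: Route-1 → 9, Route-2 → 12, Route-3 → 3; minimax = 3.
-5 ≠ 3, so no pure-strategy equilibrium exists.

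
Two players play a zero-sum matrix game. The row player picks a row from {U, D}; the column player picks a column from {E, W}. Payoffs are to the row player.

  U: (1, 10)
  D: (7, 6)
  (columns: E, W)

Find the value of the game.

Row minima: U → 1, D → 6; maximin = 6.
Column maxima: E → 7, W → 10; minimax = 7.
6 ≠ 7, so there is no saddle point; optimal play is mixed.
Let the row player play U with probability p. Expected payoff against E: 1p + 7(1−p) = −6p + 7; against W: 10p + 6(1−p) = 4p + 6.
Setting these equal: −6p + 7 = 4p + 6 ⇒ −10p = -1 ⇒ p = 1/10, and the value is (-6)·(1/10) + 7 = 32/5.
For the column player: with q = P(E), equating U's and D's payoffs gives −9q + 10 = q + 6 ⇒ q = 2/5.

32/5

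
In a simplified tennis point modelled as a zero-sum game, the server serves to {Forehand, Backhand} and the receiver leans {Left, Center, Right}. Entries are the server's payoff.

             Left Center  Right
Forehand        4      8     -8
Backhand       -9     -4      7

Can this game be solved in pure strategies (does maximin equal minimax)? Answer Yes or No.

Row minima: Forehand → -8, Backhand → -9; maximin = -8.
Column maxima: Left → 4, Center → 8, Right → 7; minimax = 4.
-8 ≠ 4, so no pure-strategy equilibrium exists.

No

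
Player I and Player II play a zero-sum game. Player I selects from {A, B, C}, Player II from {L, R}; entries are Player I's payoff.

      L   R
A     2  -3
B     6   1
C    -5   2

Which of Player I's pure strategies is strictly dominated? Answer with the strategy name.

A

B gives a strictly higher payoff than A against every column: 6 > 2, 1 > -3.
So A is strictly dominated and Player I never plays it.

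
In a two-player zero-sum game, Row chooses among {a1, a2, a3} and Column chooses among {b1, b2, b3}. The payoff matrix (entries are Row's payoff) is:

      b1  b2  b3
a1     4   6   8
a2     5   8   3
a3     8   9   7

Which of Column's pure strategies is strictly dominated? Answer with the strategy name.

b1 holds Row's payoff strictly below b2 in every row: 4 < 6, 5 < 8, 8 < 9.
So b2 is strictly dominated for Column.

b2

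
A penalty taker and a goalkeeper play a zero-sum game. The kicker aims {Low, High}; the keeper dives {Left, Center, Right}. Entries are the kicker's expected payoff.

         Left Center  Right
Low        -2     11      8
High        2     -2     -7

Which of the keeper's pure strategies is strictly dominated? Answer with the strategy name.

Right holds the kicker's payoff strictly below Center in every row: 8 < 11, -7 < -2.
So Center is strictly dominated for the keeper.

Center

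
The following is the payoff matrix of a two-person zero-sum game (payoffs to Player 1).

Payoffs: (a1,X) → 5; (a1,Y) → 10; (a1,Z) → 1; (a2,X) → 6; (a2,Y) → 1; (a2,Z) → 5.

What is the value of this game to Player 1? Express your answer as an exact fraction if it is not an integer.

Row minima: a1 → 1, a2 → 1; maximin = 1.
Column maxima: X → 6, Y → 10, Z → 5; minimax = 5.
1 ≠ 5, so there is no saddle point; optimal play is mixed.
X is strictly dominated by Z (it gives Player 1 strictly more in every row), so Player 2 never plays it.
On the remaining 2×2 (a1, a2 vs Y, Z):
Let Player 1 play a1 with probability p. Expected payoff against Y: 10p + 1(1−p) = 9p + 1; against Z: 1p + 5(1−p) = −4p + 5.
Setting these equal: 9p + 1 = −4p + 5 ⇒ 13p = 4 ⇒ p = 4/13, and the value is (9)·(4/13) + 1 = 49/13.
For Player 2: with q = P(Y), equating a1's and a2's payoffs gives 9q + 1 = −4q + 5 ⇒ q = 4/13.

49/13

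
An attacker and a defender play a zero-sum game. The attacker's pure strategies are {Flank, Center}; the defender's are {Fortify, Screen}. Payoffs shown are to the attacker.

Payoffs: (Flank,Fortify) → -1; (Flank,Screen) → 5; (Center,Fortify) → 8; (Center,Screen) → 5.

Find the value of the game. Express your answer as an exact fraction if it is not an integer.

5

Row minima: Flank → -1, Center → 5; maximin = 5.
Column maxima: Fortify → 8, Screen → 5; minimax = 5.
Since maximin = minimax = 5, there is a saddle point and the value is 5.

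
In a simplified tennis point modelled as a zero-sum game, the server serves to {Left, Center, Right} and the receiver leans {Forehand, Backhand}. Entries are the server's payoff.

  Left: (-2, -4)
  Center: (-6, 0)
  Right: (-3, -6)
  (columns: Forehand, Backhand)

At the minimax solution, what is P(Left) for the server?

Row minima: Left → -4, Center → -6, Right → -6; maximin = -4.
Column maxima: Forehand → -2, Backhand → 0; minimax = -2.
-4 ≠ -2, so there is no saddle point; optimal play is mixed.
Right is strictly dominated by Left, so the server never plays it.
On the remaining 2×2 (Left, Center vs Forehand, Backhand):
Let the server play Left with probability p. Expected payoff against Forehand: (-2)p + (-6)(1−p) = 4p − 6; against Backhand: (-4)p + 0(1−p) = −4p.
Setting these equal: 4p − 6 = −4p ⇒ 8p = 6 ⇒ p = 3/4, and the value is (4)·(3/4) − 6 = -3.
For the receiver: with q = P(Forehand), equating Left's and Center's payoffs gives 2q − 4 = −6q ⇒ q = 1/2.

3/4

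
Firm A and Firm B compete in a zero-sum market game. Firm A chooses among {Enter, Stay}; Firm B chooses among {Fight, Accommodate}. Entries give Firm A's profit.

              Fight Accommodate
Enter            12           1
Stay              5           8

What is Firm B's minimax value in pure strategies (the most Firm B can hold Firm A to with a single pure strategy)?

8

Column maxima: Fight → 12, Accommodate → 8.
The smallest of these is 8.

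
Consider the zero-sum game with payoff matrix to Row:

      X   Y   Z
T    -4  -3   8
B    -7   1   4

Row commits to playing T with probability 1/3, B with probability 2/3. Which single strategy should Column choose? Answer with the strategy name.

If Column plays X, Row's expected payoff is (1/3)·(-4) + (2/3)·(-7) = -6.
If Column plays Y, Row's expected payoff is (1/3)·(-3) + (2/3)·1 = -1/3.
If Column plays Z, Row's expected payoff is (1/3)·8 + (2/3)·4 = 16/3.
Column minimizes Row's payoff; the smallest is -6, so the best response is X.

X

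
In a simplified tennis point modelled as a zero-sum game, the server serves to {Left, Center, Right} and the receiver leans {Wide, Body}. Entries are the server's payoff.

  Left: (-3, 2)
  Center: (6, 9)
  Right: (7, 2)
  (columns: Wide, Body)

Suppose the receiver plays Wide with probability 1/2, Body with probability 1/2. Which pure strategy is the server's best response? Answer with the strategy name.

Expected payoff of Left: (1/2)·(-3) + (1/2)·2 = -1/2.
Expected payoff of Center: (1/2)·6 + (1/2)·9 = 15/2.
Expected payoff of Right: (1/2)·7 + (1/2)·2 = 9/2.
The largest is 15/2, so the server's best response is Center.

Center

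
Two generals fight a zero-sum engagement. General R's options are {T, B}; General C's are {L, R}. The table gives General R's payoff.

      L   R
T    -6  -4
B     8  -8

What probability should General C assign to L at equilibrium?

2/9

Row minima: T → -6, B → -8; maximin = -6.
Column maxima: L → 8, R → -4; minimax = -4.
-6 ≠ -4, so there is no saddle point; optimal play is mixed.
Let General R play T with probability p. Expected payoff against L: (-6)p + 8(1−p) = −14p + 8; against R: (-4)p + (-8)(1−p) = 4p − 8.
Setting these equal: −14p + 8 = 4p − 8 ⇒ −18p = -16 ⇒ p = 8/9, and the value is (-14)·(8/9) + 8 = -40/9.
For General C: with q = P(L), equating T's and B's payoffs gives −2q − 4 = 16q − 8 ⇒ q = 2/9.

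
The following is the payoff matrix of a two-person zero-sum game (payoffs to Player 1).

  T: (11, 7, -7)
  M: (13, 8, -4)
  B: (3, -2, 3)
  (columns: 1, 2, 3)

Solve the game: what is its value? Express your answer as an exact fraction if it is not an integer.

Row minima: T → -7, M → -4, B → -2; maximin = -2.
Column maxima: 1 → 13, 2 → 8, 3 → 3; minimax = 3.
-2 ≠ 3, so there is no saddle point; optimal play is mixed.
T is strictly dominated by M, so Player 1 never plays it.
1 is strictly dominated by 2 (it gives Player 1 strictly more in every row), so Player 2 never plays it.
On the remaining 2×2 (M, B vs 2, 3):
Let Player 1 play M with probability p. Expected payoff against 2: 8p + (-2)(1−p) = 10p − 2; against 3: (-4)p + 3(1−p) = −7p + 3.
Setting these equal: 10p − 2 = −7p + 3 ⇒ 17p = 5 ⇒ p = 5/17, and the value is (10)·(5/17) − 2 = 16/17.
For Player 2: with q = P(2), equating M's and B's payoffs gives 12q − 4 = −5q + 3 ⇒ q = 7/17.

16/17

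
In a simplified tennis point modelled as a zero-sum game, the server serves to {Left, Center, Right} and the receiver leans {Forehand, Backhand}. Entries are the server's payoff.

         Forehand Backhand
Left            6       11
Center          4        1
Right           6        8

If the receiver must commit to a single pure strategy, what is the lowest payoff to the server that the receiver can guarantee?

6

Column maxima: Forehand → 6, Backhand → 11.
The smallest of these is 6.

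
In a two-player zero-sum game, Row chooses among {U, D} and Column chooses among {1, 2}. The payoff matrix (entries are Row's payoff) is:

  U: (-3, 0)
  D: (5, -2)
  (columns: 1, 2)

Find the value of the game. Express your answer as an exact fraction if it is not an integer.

Row minima: U → -3, D → -2; maximin = -2.
Column maxima: 1 → 5, 2 → 0; minimax = 0.
-2 ≠ 0, so there is no saddle point; optimal play is mixed.
Let Row play U with probability p. Expected payoff against 1: (-3)p + 5(1−p) = −8p + 5; against 2: 0p + (-2)(1−p) = 2p − 2.
Setting these equal: −8p + 5 = 2p − 2 ⇒ −10p = -7 ⇒ p = 7/10, and the value is (-8)·(7/10) + 5 = -3/5.
For Column: with q = P(1), equating U's and D's payoffs gives −3q = 7q − 2 ⇒ q = 1/5.

-3/5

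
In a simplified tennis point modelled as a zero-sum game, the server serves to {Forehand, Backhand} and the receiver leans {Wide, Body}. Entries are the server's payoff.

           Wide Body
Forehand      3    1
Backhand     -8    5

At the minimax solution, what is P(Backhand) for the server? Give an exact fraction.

Row minima: Forehand → 1, Backhand → -8; maximin = 1.
Column maxima: Wide → 3, Body → 5; minimax = 3.
1 ≠ 3, so there is no saddle point; optimal play is mixed.
Let the server play Forehand with probability p. Expected payoff against Wide: 3p + (-8)(1−p) = 11p − 8; against Body: 1p + 5(1−p) = −4p + 5.
Setting these equal: 11p − 8 = −4p + 5 ⇒ 15p = 13 ⇒ p = 13/15, and the value is (11)·(13/15) − 8 = 23/15.
For the receiver: with q = P(Wide), equating Forehand's and Backhand's payoffs gives 2q + 1 = −13q + 5 ⇒ q = 4/15.

2/15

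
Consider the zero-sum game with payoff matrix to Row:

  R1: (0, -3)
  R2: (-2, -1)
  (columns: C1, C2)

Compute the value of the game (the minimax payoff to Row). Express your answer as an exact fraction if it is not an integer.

Row minima: R1 → -3, R2 → -2; maximin = -2.
Column maxima: C1 → 0, C2 → -1; minimax = -1.
-2 ≠ -1, so there is no saddle point; optimal play is mixed.
Let Row play R1 with probability p. Expected payoff against C1: 0p + (-2)(1−p) = 2p − 2; against C2: (-3)p + (-1)(1−p) = −2p − 1.
Setting these equal: 2p − 2 = −2p − 1 ⇒ 4p = 1 ⇒ p = 1/4, and the value is (2)·(1/4) − 2 = -3/2.
For Column: with q = P(C1), equating R1's and R2's payoffs gives 3q − 3 = −q − 1 ⇒ q = 1/2.

-3/2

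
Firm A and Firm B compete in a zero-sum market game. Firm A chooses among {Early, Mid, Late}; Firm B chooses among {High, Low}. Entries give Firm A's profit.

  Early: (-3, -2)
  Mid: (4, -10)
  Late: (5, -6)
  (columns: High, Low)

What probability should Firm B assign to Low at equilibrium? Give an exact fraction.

Row minima: Early → -3, Mid → -10, Late → -6; maximin = -3.
Column maxima: High → 5, Low → -2; minimax = -2.
-3 ≠ -2, so there is no saddle point; optimal play is mixed.
Mid is strictly dominated by Late, so Firm A never plays it.
On the remaining 2×2 (Early, Late vs High, Low):
Let Firm A play Early with probability p. Expected payoff against High: (-3)p + 5(1−p) = −8p + 5; against Low: (-2)p + (-6)(1−p) = 4p − 6.
Setting these equal: −8p + 5 = 4p − 6 ⇒ −12p = -11 ⇒ p = 11/12, and the value is (-8)·(11/12) + 5 = -7/3.
For Firm B: with q = P(High), equating Early's and Late's payoffs gives −q − 2 = 11q − 6 ⇒ q = 1/3.

2/3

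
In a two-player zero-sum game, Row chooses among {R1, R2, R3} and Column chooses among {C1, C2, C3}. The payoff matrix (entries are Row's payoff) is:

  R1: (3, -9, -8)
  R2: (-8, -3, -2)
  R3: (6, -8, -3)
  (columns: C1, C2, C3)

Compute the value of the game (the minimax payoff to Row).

Row minima: R1 → -9, R2 → -8, R3 → -8; maximin = -8.
Column maxima: C1 → 6, C2 → -3, C3 → -2; minimax = -3.
-8 ≠ -3, so there is no saddle point; optimal play is mixed.
R1 is strictly dominated by R3, so Row never plays it.
C3 is strictly dominated by C2 (it gives Row strictly more in every row), so Column never plays it.
On the remaining 2×2 (R2, R3 vs C1, C2):
Let Row play R2 with probability p. Expected payoff against C1: (-8)p + 6(1−p) = −14p + 6; against C2: (-3)p + (-8)(1−p) = 5p − 8.
Setting these equal: −14p + 6 = 5p − 8 ⇒ −19p = -14 ⇒ p = 14/19, and the value is (-14)·(14/19) + 6 = -82/19.
For Column: with q = P(C1), equating R2's and R3's payoffs gives −5q − 3 = 14q − 8 ⇒ q = 5/19.

-82/19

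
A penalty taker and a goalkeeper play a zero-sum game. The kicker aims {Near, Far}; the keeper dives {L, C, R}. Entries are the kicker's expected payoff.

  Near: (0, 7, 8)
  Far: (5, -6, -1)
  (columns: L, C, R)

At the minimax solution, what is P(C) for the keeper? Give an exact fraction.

Row minima: Near → 0, Far → -6; maximin = 0.
Column maxima: L → 5, C → 7, R → 8; minimax = 5.
0 ≠ 5, so there is no saddle point; optimal play is mixed.
R is strictly dominated by C (it gives the kicker strictly more in every row), so the keeper never plays it.
On the remaining 2×2 (Near, Far vs L, C):
Let the kicker play Near with probability p. Expected payoff against L: 0p + 5(1−p) = −5p + 5; against C: 7p + (-6)(1−p) = 13p − 6.
Setting these equal: −5p + 5 = 13p − 6 ⇒ −18p = -11 ⇒ p = 11/18, and the value is (-5)·(11/18) + 5 = 35/18.
For the keeper: with q = P(L), equating Near's and Far's payoffs gives −7q + 7 = 11q − 6 ⇒ q = 13/18.

5/18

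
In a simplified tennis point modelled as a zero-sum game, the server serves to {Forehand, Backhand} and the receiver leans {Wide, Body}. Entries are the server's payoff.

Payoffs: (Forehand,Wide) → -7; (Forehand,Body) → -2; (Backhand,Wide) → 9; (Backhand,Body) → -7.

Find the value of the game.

-67/21

Row minima: Forehand → -7, Backhand → -7; maximin = -7.
Column maxima: Wide → 9, Body → -2; minimax = -2.
-7 ≠ -2, so there is no saddle point; optimal play is mixed.
Let the server play Forehand with probability p. Expected payoff against Wide: (-7)p + 9(1−p) = −16p + 9; against Body: (-2)p + (-7)(1−p) = 5p − 7.
Setting these equal: −16p + 9 = 5p − 7 ⇒ −21p = -16 ⇒ p = 16/21, and the value is (-16)·(16/21) + 9 = -67/21.
For the receiver: with q = P(Wide), equating Forehand's and Backhand's payoffs gives −5q − 2 = 16q − 7 ⇒ q = 5/21.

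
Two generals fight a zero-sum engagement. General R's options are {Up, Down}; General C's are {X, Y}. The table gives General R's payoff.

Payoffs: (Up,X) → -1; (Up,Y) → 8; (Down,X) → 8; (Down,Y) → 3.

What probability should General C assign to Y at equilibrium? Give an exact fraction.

9/14

Row minima: Up → -1, Down → 3; maximin = 3.
Column maxima: X → 8, Y → 8; minimax = 8.
3 ≠ 8, so there is no saddle point; optimal play is mixed.
Let General R play Up with probability p. Expected payoff against X: (-1)p + 8(1−p) = −9p + 8; against Y: 8p + 3(1−p) = 5p + 3.
Setting these equal: −9p + 8 = 5p + 3 ⇒ −14p = -5 ⇒ p = 5/14, and the value is (-9)·(5/14) + 8 = 67/14.
For General C: with q = P(X), equating Up's and Down's payoffs gives −9q + 8 = 5q + 3 ⇒ q = 5/14.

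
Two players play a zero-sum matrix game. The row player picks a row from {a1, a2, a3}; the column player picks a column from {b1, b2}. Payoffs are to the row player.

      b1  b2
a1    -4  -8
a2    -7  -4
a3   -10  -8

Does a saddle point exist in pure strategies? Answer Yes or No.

Row minima: a1 → -8, a2 → -7, a3 → -10; maximin = -7.
Column maxima: b1 → -4, b2 → -4; minimax = -4.
-7 ≠ -4, so no pure-strategy equilibrium exists.

No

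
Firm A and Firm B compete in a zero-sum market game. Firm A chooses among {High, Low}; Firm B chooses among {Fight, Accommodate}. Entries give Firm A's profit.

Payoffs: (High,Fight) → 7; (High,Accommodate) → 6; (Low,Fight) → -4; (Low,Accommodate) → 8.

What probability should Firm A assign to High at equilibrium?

12/13

Row minima: High → 6, Low → -4; maximin = 6.
Column maxima: Fight → 7, Accommodate → 8; minimax = 7.
6 ≠ 7, so there is no saddle point; optimal play is mixed.
Let Firm A play High with probability p. Expected payoff against Fight: 7p + (-4)(1−p) = 11p − 4; against Accommodate: 6p + 8(1−p) = −2p + 8.
Setting these equal: 11p − 4 = −2p + 8 ⇒ 13p = 12 ⇒ p = 12/13, and the value is (11)·(12/13) − 4 = 80/13.
For Firm B: with q = P(Fight), equating High's and Low's payoffs gives q + 6 = −12q + 8 ⇒ q = 2/13.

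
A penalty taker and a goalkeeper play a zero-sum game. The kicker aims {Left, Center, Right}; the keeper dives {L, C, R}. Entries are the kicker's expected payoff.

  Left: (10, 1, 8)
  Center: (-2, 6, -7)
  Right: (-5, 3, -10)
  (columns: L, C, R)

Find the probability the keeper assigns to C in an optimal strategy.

Row minima: Left → 1, Center → -7, Right → -10; maximin = 1.
Column maxima: L → 10, C → 6, R → 8; minimax = 6.
1 ≠ 6, so there is no saddle point; optimal play is mixed.
Right is strictly dominated by Center, so the kicker never plays it.
L is strictly dominated by R (it gives the kicker strictly more in every row), so the keeper never plays it.
On the remaining 2×2 (Left, Center vs C, R):
Let the kicker play Left with probability p. Expected payoff against C: 1p + 6(1−p) = −5p + 6; against R: 8p + (-7)(1−p) = 15p − 7.
Setting these equal: −5p + 6 = 15p − 7 ⇒ −20p = -13 ⇒ p = 13/20, and the value is (-5)·(13/20) + 6 = 11/4.
For the keeper: with q = P(C), equating Left's and Center's payoffs gives −7q + 8 = 13q − 7 ⇒ q = 3/4.

3/4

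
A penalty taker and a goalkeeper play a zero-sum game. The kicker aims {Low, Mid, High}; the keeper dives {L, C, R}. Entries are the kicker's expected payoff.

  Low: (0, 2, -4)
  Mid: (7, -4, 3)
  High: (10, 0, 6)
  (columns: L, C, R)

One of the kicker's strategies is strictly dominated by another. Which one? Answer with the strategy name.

High gives a strictly higher payoff than Mid against every column: 10 > 7, 0 > -4, 6 > 3.
So Mid is strictly dominated and the kicker never plays it.

Mid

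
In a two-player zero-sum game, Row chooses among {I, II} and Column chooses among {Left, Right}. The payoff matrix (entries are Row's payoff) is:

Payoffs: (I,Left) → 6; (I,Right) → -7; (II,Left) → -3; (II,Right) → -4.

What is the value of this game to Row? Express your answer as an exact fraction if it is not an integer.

Row minima: I → -7, II → -4; maximin = -4.
Column maxima: Left → 6, Right → -4; minimax = -4.
Since maximin = minimax = -4, there is a saddle point and the value is -4.

-4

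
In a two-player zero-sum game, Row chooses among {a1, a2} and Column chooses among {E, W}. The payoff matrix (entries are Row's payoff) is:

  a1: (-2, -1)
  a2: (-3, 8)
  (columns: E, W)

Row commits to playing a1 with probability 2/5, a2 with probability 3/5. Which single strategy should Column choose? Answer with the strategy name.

If Column plays E, Row's expected payoff is (2/5)·(-2) + (3/5)·(-3) = -13/5.
If Column plays W, Row's expected payoff is (2/5)·(-1) + (3/5)·8 = 22/5.
Column minimizes Row's payoff; the smallest is -13/5, so the best response is E.

E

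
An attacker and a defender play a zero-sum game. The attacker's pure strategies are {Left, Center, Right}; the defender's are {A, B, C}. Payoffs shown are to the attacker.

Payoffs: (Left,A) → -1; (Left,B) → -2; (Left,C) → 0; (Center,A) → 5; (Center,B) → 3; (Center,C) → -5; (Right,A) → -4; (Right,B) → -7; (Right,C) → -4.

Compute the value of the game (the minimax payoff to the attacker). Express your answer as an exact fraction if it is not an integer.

-1

Row minima: Left → -2, Center → -5, Right → -7; maximin = -2.
Column maxima: A → 5, B → 3, C → 0; minimax = 0.
-2 ≠ 0, so there is no saddle point; optimal play is mixed.
Right is strictly dominated by Left, so the attacker never plays it.
A is strictly dominated by B (it gives the attacker strictly more in every row), so the defender never plays it.
On the remaining 2×2 (Left, Center vs B, C):
Let the attacker play Left with probability p. Expected payoff against B: (-2)p + 3(1−p) = −5p + 3; against C: 0p + (-5)(1−p) = 5p − 5.
Setting these equal: −5p + 3 = 5p − 5 ⇒ −10p = -8 ⇒ p = 4/5, and the value is (-5)·(4/5) + 3 = -1.
For the defender: with q = P(B), equating Left's and Center's payoffs gives −2q = 8q − 5 ⇒ q = 1/2.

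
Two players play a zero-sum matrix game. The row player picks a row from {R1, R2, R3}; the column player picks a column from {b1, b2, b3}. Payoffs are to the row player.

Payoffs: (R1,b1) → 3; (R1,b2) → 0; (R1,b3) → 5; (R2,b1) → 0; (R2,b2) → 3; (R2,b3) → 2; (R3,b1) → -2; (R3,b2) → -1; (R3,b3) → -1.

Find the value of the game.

3/2

Row minima: R1 → 0, R2 → 0, R3 → -2; maximin = 0.
Column maxima: b1 → 3, b2 → 3, b3 → 5; minimax = 3.
0 ≠ 3, so there is no saddle point; optimal play is mixed.
R3 is strictly dominated by R1, so the row player never plays it.
b3 is strictly dominated by b1 (it gives the row player strictly more in every row), so the column player never plays it.
On the remaining 2×2 (R1, R2 vs b1, b2):
Let the row player play R1 with probability p. Expected payoff against b1: 3p + 0(1−p) = 3p; against b2: 0p + 3(1−p) = −3p + 3.
Setting these equal: 3p = −3p + 3 ⇒ 6p = 3 ⇒ p = 1/2, and the value is (3)·(1/2) = 3/2.
For the column player: with q = P(b1), equating R1's and R2's payoffs gives 3q = −3q + 3 ⇒ q = 1/2.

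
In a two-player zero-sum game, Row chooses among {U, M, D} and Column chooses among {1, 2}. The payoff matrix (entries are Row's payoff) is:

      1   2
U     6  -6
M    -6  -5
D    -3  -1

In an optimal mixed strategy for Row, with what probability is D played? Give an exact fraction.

Row minima: U → -6, M → -6, D → -3; maximin = -3.
Column maxima: 1 → 6, 2 → -1; minimax = -1.
-3 ≠ -1, so there is no saddle point; optimal play is mixed.
M is strictly dominated by D, so Row never plays it.
On the remaining 2×2 (U, D vs 1, 2):
Let Row play U with probability p. Expected payoff against 1: 6p + (-3)(1−p) = 9p − 3; against 2: (-6)p + (-1)(1−p) = −5p − 1.
Setting these equal: 9p − 3 = −5p − 1 ⇒ 14p = 2 ⇒ p = 1/7, and the value is (9)·(1/7) − 3 = -12/7.
For Column: with q = P(1), equating U's and D's payoffs gives 12q − 6 = −2q − 1 ⇒ q = 5/14.

6/7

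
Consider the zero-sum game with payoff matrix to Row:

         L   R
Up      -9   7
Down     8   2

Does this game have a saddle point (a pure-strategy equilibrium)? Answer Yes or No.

Row minima: Up → -9, Down → 2; maximin = 2.
Column maxima: L → 8, R → 7; minimax = 7.
2 ≠ 7, so no pure-strategy equilibrium exists.

No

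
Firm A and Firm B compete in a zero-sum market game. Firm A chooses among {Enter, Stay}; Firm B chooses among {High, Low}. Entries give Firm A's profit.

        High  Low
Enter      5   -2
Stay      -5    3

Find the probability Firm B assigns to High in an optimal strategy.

1/3

Row minima: Enter → -2, Stay → -5; maximin = -2.
Column maxima: High → 5, Low → 3; minimax = 3.
-2 ≠ 3, so there is no saddle point; optimal play is mixed.
Let Firm A play Enter with probability p. Expected payoff against High: 5p + (-5)(1−p) = 10p − 5; against Low: (-2)p + 3(1−p) = −5p + 3.
Setting these equal: 10p − 5 = −5p + 3 ⇒ 15p = 8 ⇒ p = 8/15, and the value is (10)·(8/15) − 5 = 1/3.
For Firm B: with q = P(High), equating Enter's and Stay's payoffs gives 7q − 2 = −8q + 3 ⇒ q = 1/3.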